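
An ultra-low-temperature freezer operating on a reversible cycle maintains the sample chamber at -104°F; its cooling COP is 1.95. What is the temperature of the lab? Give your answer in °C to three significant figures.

COP_R = T_C/(T_H − T_C) gives T_H − T_C = T_C/COP.
With T_C = 197.59 K, T_H = 197.59 × (1 + 1/1.95) = 298.92 K.
Converting, 298.92 K = 25.77°C.

25.8 °C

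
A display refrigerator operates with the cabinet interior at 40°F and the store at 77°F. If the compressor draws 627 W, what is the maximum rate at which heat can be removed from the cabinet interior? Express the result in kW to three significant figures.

8.47 kW

In absolute terms T_C = 277.59 K and T_H = 298.15 K, so ΔT = 20.56 K.
COP_Carnot = T_C/ΔT = 277.59/20.56 = 13.50.
Q̇_max = COP_Carnot × Ẇ = 13.50 × 627.0 W = 8467 W = 8.467 kW.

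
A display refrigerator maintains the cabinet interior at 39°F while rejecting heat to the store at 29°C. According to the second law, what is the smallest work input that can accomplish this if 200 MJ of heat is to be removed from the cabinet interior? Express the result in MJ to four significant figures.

18.13 MJ

In absolute terms T_C = 277.04 K and T_H = 302.15 K, so ΔT = 25.11 K.
The reversible limit is COP_R = T_C/ΔT = 11.03, so W_min = Q_C/COP = Q_C·ΔT/T_C.
W_min = 200.0 × 25.11/277.04 = 18.13 MJ.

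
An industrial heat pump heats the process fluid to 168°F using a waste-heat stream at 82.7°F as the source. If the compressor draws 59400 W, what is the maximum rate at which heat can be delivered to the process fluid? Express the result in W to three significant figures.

In absolute terms T_C = 301.32 K and T_H = 348.71 K, so ΔT = 47.39 K.
COP_Carnot = T_H/ΔT = 348.71/47.39 = 7.358.
Q̇_max = COP_Carnot × Ẇ = 7.358 × 59400 W = 437100 W.

437000 W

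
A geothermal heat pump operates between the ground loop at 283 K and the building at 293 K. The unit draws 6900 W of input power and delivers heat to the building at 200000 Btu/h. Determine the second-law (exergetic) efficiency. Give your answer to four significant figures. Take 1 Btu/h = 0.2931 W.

0.2900

Converting, Q̇_H = 200000 Btu/h = 58620 W, so COP_actual = Q̇_H/Ẇ = 58620/6900 = 8.496.
The reservoir spacing is ΔT = 293 − 283 = 10.00 K.
COP_Carnot = T_H/ΔT = 293.00/10.00 = 29.30.
η_II = COP_actual/COP_Carnot = 8.496/29.30 = 0.2900.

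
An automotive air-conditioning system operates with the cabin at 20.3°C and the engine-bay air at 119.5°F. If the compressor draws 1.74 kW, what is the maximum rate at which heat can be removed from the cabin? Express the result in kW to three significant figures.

In absolute terms T_C = 293.45 K and T_H = 321.76 K, so ΔT = 28.31 K.
COP_Carnot = T_C/ΔT = 293.45/28.31 = 10.37.
Q̇_max = COP_Carnot × Ẇ = 10.37 × 1.740 kW = 18.04 kW.

18.0 kW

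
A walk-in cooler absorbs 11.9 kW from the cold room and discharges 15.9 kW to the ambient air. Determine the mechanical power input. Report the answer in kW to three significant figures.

4.00 kW

For a cyclic device the first law requires Q̇_H = Q̇_C + Ẇ.
Ẇ = Q̇_H − Q̇_C = 4.000 kW.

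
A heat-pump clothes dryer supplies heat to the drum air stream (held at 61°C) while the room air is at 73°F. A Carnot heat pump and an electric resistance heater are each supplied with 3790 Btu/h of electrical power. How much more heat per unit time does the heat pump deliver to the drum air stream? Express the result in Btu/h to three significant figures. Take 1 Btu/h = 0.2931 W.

29300 Btu/h

In absolute terms T_C = 295.93 K and T_H = 334.15 K, so ΔT = 38.22 K.
COP_Carnot = T_H/ΔT = 334.15/38.22 = 8.742.
The heat pump delivers Q̇_H = COP × Ẇ = 33130 Btu/h; the resistance heater delivers Ẇ = 3790 Btu/h.
Extra = (COP − 1)·Ẇ = 29340 Btu/h.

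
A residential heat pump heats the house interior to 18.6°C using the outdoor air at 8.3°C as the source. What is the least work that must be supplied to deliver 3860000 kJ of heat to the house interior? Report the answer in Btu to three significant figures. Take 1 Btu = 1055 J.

In absolute terms T_C = 281.45 K and T_H = 291.75 K, so ΔT = 10.30 K.
The reversible limit is COP_HP = T_H/ΔT = 28.33, so W_min = Q_H/COP = Q_H·ΔT/T_H.
W_min = 3860000 × 10.30/291.75 = 136300 kJ = 129200 Btu.

129000 Btu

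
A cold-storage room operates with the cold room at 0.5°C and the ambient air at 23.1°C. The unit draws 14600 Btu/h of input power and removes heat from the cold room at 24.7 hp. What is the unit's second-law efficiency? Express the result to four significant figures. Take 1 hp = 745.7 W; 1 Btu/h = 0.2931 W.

Converting, Q̇_C = 24.70 hp = 62840 Btu/h, so COP_actual = Q̇_C/Ẇ = 62840/14600 = 4.304.
In absolute terms T_C = 273.65 K and T_H = 296.25 K, so ΔT = 22.60 K.
COP_Carnot = T_C/ΔT = 273.65/22.60 = 12.11.
η_II = COP_actual/COP_Carnot = 4.304/12.11 = 0.3555.

0.3555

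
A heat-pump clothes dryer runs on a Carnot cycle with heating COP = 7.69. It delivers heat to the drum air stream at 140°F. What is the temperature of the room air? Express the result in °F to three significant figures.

COP_HP = T_H/(T_H − T_C) gives T_H − T_C = T_H/COP.
With T_H = 333.15 K, T_C = 333.15 × (1 − 1/7.69) = 289.83 K.
Converting, 289.83 K = 62.02°F.

62.0 °F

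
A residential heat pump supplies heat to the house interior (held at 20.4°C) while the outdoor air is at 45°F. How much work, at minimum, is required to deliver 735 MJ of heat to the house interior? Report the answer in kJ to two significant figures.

In absolute terms T_C = 280.37 K and T_H = 293.55 K, so ΔT = 13.18 K.
The reversible limit is COP_HP = T_H/ΔT = 22.28, so W_min = Q_H/COP = Q_H·ΔT/T_H.
W_min = 735.0 × 13.18/293.55 = 32.99 MJ = 32990 kJ.

33000 kJ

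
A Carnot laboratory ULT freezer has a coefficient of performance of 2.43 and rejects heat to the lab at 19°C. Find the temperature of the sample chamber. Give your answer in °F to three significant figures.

For a Carnot refrigerator COP_R = T_C/(T_H − T_C), so T_C = COP·T_H/(1 + COP).
With T_H = 292.15 K, T_C = 2.43 × 292.15/3.430 = 206.98 K.
Converting, 206.98 K = -87.11°F.

-87.1 °F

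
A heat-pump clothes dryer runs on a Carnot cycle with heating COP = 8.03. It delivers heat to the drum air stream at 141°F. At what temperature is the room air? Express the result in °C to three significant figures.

COP_HP = T_H/(T_H − T_C) gives T_H − T_C = T_H/COP.
With T_H = 333.71 K, T_C = 333.71 × (1 − 1/8.03) = 292.15 K.
Converting, 292.15 K = 19.00°C.

19.0 °C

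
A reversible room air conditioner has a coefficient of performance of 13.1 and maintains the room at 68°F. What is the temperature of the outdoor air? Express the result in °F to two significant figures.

110 °F

COP_R = T_C/(T_H − T_C) gives T_H − T_C = T_C/COP.
With T_C = 293.15 K, T_H = 293.15 × (1 + 1/13.1) = 315.53 K.
Converting, 315.53 K = 108.28°F.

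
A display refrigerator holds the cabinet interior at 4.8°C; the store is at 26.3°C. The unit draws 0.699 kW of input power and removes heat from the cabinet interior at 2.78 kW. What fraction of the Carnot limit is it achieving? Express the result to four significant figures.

0.3076

COP_actual = Q̇_C/Ẇ = 2.780/0.6990 = 3.977.
In absolute terms T_C = 277.95 K and T_H = 299.45 K, so ΔT = 21.50 K.
COP_Carnot = T_C/ΔT = 277.95/21.50 = 12.93.
η_II = COP_actual/COP_Carnot = 3.977/12.93 = 0.3076.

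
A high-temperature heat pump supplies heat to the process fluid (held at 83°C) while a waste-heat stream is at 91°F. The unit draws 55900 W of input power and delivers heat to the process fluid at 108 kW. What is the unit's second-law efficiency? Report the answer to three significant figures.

0.272

Converting, Q̇_H = 108.0 kW = 108000 W, so COP_actual = Q̇_H/Ẇ = 108000/55900 = 1.932.
In absolute terms T_C = 305.93 K and T_H = 356.15 K, so ΔT = 50.22 K.
COP_Carnot = T_H/ΔT = 356.15/50.22 = 7.091.
η_II = COP_actual/COP_Carnot = 1.932/7.091 = 0.2724.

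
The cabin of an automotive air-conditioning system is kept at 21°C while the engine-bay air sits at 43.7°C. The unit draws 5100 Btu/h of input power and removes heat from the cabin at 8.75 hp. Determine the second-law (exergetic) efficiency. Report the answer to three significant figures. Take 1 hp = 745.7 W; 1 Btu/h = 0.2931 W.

Converting, Q̇_C = 8.750 hp = 22260 Btu/h, so COP_actual = Q̇_C/Ẇ = 22260/5100 = 4.365.
In absolute terms T_C = 294.15 K and T_H = 316.85 K, so ΔT = 22.70 K.
COP_Carnot = T_C/ΔT = 294.15/22.70 = 12.96.
η_II = COP_actual/COP_Carnot = 4.365/12.96 = 0.3369.

0.337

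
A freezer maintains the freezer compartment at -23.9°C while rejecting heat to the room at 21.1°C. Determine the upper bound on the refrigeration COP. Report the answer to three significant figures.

In absolute terms T_C = 249.25 K and T_H = 294.25 K, so ΔT = 45.00 K.
For a reversible cycle, COP_Carnot = T_C/ΔT = 249.25/45.00 = 5.539.

5.54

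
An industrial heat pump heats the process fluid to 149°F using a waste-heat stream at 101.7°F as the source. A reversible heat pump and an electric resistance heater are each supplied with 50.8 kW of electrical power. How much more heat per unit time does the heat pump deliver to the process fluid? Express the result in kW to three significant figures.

603 kW

In absolute terms T_C = 311.87 K and T_H = 338.15 K, so ΔT = 26.28 K.
COP_Carnot = T_H/ΔT = 338.15/26.28 = 12.87.
The heat pump delivers Q̇_H = COP × Ẇ = 653.7 kW; the resistance heater delivers Ẇ = 50.80 kW.
Extra = (COP − 1)·Ẇ = 602.9 kW.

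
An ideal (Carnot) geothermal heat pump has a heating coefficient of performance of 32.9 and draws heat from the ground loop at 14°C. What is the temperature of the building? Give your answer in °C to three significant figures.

23.0 °C

COP_HP = T_H/(T_H − T_C) rearranges to T_H = COP·T_C/(COP − 1).
With T_C = 287.15 K, T_H = 32.9 × 287.15/31.90 = 296.15 K.
Converting, 296.15 K = 23.00°C.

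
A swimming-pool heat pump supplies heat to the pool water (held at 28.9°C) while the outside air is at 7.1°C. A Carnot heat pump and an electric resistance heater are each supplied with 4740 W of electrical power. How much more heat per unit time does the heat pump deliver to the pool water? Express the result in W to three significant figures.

60900 W

In absolute terms T_C = 280.25 K and T_H = 302.05 K, so ΔT = 21.80 K.
COP_Carnot = T_H/ΔT = 302.05/21.80 = 13.86.
The heat pump delivers Q̇_H = COP × Ẇ = 65680 W; the resistance heater delivers Ẇ = 4740 W.
Extra = (COP − 1)·Ẇ = 60940 W.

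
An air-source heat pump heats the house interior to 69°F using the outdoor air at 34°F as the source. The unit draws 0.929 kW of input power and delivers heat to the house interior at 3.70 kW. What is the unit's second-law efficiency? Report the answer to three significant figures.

COP_actual = Q̇_H/Ẇ = 3.700/0.9290 = 3.983.
In absolute terms T_C = 274.26 K and T_H = 293.71 K, so ΔT = 19.44 K.
COP_Carnot = T_H/ΔT = 293.71/19.44 = 15.10.
η_II = COP_actual/COP_Carnot = 3.983/15.10 = 0.2637.

0.264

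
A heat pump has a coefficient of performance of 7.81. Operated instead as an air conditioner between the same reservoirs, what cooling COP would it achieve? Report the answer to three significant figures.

Since Q_H = Q_C + W for any cycle, COP_R = Q_C/W = Q_H/W − 1.
COP_R = 7.81 − 1 = 6.81.

6.81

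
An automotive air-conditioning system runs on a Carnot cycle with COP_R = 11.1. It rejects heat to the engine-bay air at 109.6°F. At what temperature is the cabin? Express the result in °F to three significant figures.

For a Carnot refrigerator COP_R = T_C/(T_H − T_C), so T_C = COP·T_H/(1 + COP).
With T_H = 316.26 K, T_C = 11.1 × 316.26/12.10 = 290.12 K.
Converting, 290.12 K = 62.55°F.

62.6 °F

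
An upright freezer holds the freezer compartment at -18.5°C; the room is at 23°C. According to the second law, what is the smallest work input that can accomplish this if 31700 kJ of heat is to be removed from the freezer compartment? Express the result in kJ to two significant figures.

In absolute terms T_C = 254.65 K and T_H = 296.15 K, so ΔT = 41.50 K.
The reversible limit is COP_R = T_C/ΔT = 6.136, so W_min = Q_C/COP = Q_C·ΔT/T_C.
W_min = 31700 × 41.50/254.65 = 5166 kJ.

5200 kJ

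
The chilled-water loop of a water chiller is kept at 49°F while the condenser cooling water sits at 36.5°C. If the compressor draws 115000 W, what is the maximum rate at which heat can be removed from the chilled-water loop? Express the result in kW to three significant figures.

In absolute terms T_C = 282.59 K and T_H = 309.65 K, so ΔT = 27.06 K.
COP_Carnot = T_C/ΔT = 282.59/27.06 = 10.44.
Q̇_max = COP_Carnot × Ẇ = 10.44 × 115000 W = 1201000 W = 1201 kW.

1200 kW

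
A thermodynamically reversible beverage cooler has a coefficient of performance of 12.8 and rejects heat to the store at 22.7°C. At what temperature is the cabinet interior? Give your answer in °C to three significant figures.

1.26 °C

For a Carnot refrigerator COP_R = T_C/(T_H − T_C), so T_C = COP·T_H/(1 + COP).
With T_H = 295.85 K, T_C = 12.8 × 295.85/13.80 = 274.41 K.
Converting, 274.41 K = 1.26°C.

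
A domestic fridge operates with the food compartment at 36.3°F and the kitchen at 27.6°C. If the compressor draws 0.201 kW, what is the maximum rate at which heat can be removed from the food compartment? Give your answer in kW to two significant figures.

In absolute terms T_C = 275.54 K and T_H = 300.75 K, so ΔT = 25.21 K.
COP_Carnot = T_C/ΔT = 275.54/25.21 = 10.93.
Q̇_max = COP_Carnot × Ẇ = 10.93 × 0.2010 kW = 2.197 kW.

2.2 kW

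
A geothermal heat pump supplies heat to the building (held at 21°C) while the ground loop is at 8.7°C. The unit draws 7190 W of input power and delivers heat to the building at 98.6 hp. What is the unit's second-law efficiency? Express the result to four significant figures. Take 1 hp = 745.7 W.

Converting, Q̇_H = 98.60 hp = 73530 W, so COP_actual = Q̇_H/Ẇ = 73530/7190 = 10.23.
In absolute terms T_C = 281.85 K and T_H = 294.15 K, so ΔT = 12.30 K.
COP_Carnot = T_H/ΔT = 294.15/12.30 = 23.91.
η_II = COP_actual/COP_Carnot = 10.23/23.91 = 0.4276.

0.4276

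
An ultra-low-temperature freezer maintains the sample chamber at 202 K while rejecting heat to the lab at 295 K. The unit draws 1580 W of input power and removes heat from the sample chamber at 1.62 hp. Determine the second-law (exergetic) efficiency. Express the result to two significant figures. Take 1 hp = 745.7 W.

Converting, Q̇_C = 1.620 hp = 1208 W, so COP_actual = Q̇_C/Ẇ = 1208/1580 = 0.7646.
The reservoir spacing is ΔT = 295 − 202 = 93.00 K.
COP_Carnot = T_C/ΔT = 202.00/93.00 = 2.172.
η_II = COP_actual/COP_Carnot = 0.7646/2.172 = 0.3520.

0.35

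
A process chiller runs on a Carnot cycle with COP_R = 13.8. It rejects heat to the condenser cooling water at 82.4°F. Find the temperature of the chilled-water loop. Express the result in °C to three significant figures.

For a Carnot refrigerator COP_R = T_C/(T_H − T_C), so T_C = COP·T_H/(1 + COP).
With T_H = 301.15 K, T_C = 13.8 × 301.15/14.80 = 280.80 K.
Converting, 280.80 K = 7.65°C.

7.65 °C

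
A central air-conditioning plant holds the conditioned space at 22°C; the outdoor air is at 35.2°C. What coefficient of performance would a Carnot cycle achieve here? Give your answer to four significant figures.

In absolute terms T_C = 295.15 K and T_H = 308.35 K, so ΔT = 13.20 K.
For a reversible cycle, COP_Carnot = T_C/ΔT = 295.15/13.20 = 22.36.

22.36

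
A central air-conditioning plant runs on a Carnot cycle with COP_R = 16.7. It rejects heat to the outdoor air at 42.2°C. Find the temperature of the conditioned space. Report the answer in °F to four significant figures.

For a Carnot refrigerator COP_R = T_C/(T_H − T_C), so T_C = COP·T_H/(1 + COP).
With T_H = 315.35 K, T_C = 16.7 × 315.35/17.70 = 297.53 K.
Converting, 297.53 K = 75.89°F.

75.89 °F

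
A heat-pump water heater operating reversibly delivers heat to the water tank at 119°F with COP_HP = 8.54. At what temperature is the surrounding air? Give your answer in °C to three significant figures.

10.7 °C

COP_HP = T_H/(T_H − T_C) gives T_H − T_C = T_H/COP.
With T_H = 321.48 K, T_C = 321.48 × (1 − 1/8.54) = 283.84 K.
Converting, 283.84 K = 10.69°C.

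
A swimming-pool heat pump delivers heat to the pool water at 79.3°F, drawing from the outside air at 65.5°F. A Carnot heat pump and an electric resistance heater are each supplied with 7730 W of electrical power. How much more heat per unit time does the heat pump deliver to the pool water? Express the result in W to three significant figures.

In absolute terms T_C = 291.76 K and T_H = 299.43 K, so ΔT = 7.667 K.
COP_Carnot = T_H/ΔT = 299.43/7.667 = 39.06.
The heat pump delivers Q̇_H = COP × Ẇ = 301900 W; the resistance heater delivers Ẇ = 7730 W.
Extra = (COP − 1)·Ẇ = 294200 W.

294000 W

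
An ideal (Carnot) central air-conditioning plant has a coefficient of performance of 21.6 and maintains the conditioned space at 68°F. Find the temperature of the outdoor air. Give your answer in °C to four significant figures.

33.57 °C

COP_R = T_C/(T_H − T_C) gives T_H − T_C = T_C/COP.
With T_C = 293.15 K, T_H = 293.15 × (1 + 1/21.6) = 306.72 K.
Converting, 306.72 K = 33.57°C.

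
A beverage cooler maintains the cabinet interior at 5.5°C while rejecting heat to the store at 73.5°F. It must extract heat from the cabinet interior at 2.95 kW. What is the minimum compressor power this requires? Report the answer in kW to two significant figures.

In absolute terms T_C = 278.65 K and T_H = 296.21 K, so ΔT = 17.56 K.
COP_Carnot = T_C/ΔT = 278.65/17.56 = 15.87.
Ẇ_min = Q̇/COP_Carnot = 2.950/15.87 = 0.1859 kW.

0.19 kW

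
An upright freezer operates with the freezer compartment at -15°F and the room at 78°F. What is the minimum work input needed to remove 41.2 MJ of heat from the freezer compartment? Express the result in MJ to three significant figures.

In absolute terms T_C = 247.04 K and T_H = 298.71 K, so ΔT = 51.67 K.
The reversible limit is COP_R = T_C/ΔT = 4.781, so W_min = Q_C/COP = Q_C·ΔT/T_C.
W_min = 41.20 × 51.67/247.04 = 8.617 MJ.

8.62 MJ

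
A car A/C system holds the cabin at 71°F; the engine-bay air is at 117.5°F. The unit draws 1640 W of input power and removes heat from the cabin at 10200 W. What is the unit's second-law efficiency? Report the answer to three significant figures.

0.545

COP_actual = Q̇_C/Ẇ = 10200/1640 = 6.220.
In absolute terms T_C = 294.82 K and T_H = 320.65 K, so ΔT = 25.83 K.
COP_Carnot = T_C/ΔT = 294.82/25.83 = 11.41.
η_II = COP_actual/COP_Carnot = 6.220/11.41 = 0.5450.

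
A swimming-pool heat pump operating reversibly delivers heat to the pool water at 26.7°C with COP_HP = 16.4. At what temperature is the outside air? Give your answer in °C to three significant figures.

8.42 °C

COP_HP = T_H/(T_H − T_C) gives T_H − T_C = T_H/COP.
With T_H = 299.85 K, T_C = 299.85 × (1 − 1/16.4) = 281.57 K.
Converting, 281.57 K = 8.42°C.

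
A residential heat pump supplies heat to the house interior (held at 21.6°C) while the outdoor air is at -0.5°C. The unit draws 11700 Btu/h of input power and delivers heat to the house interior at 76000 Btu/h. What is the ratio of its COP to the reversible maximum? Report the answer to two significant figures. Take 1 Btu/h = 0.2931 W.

0.49

COP_actual = Q̇_H/Ẇ = 76000/11700 = 6.496.
In absolute terms T_C = 272.65 K and T_H = 294.75 K, so ΔT = 22.10 K.
COP_Carnot = T_H/ΔT = 294.75/22.10 = 13.34.
η_II = COP_actual/COP_Carnot = 6.496/13.34 = 0.4870.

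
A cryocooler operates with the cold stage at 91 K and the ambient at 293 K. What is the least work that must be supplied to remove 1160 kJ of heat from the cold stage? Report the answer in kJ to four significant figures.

2575 kJ

The reservoir spacing is ΔT = 293 − 91 = 202.0 K.
The reversible limit is COP_R = T_C/ΔT = 0.4505, so W_min = Q_C/COP = Q_C·ΔT/T_C.
W_min = 1160 × 202.0/91.00 = 2575 kJ.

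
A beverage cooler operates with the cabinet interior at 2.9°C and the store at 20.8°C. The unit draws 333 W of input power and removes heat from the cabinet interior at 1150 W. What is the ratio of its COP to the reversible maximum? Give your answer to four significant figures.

0.2239

COP_actual = Q̇_C/Ẇ = 1150/333.0 = 3.453.
In absolute terms T_C = 276.05 K and T_H = 293.95 K, so ΔT = 17.90 K.
COP_Carnot = T_C/ΔT = 276.05/17.90 = 15.42.
η_II = COP_actual/COP_Carnot = 3.453/15.42 = 0.2239.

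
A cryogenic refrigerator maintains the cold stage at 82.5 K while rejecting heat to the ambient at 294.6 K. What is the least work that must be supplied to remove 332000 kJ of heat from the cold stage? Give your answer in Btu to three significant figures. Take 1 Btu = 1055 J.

The reservoir spacing is ΔT = 294.6 − 82.5 = 212.1 K.
The reversible limit is COP_R = T_C/ΔT = 0.3890, so W_min = Q_C/COP = Q_C·ΔT/T_C.
W_min = 332000 × 212.1/82.50 = 853500 kJ = 809000 Btu.

809000 Btu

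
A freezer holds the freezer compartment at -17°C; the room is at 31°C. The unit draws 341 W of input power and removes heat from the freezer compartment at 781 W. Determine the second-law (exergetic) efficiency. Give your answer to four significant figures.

COP_actual = Q̇_C/Ẇ = 781.0/341.0 = 2.290.
In absolute terms T_C = 256.15 K and T_H = 304.15 K, so ΔT = 48.00 K.
COP_Carnot = T_C/ΔT = 256.15/48.00 = 5.336.
η_II = COP_actual/COP_Carnot = 2.290/5.336 = 0.4292.

0.4292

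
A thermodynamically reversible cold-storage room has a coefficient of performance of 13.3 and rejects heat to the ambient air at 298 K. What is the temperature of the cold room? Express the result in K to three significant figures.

For a Carnot refrigerator COP_R = T_C/(T_H − T_C), so T_C = COP·T_H/(1 + COP).
With T_H = 298.00 K, T_C = 13.3 × 298.00/14.30 = 277.16 K.

277 K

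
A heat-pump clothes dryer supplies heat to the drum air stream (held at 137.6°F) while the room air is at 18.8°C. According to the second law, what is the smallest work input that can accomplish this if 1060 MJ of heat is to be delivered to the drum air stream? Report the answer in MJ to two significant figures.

130 MJ

In absolute terms T_C = 291.95 K and T_H = 331.82 K, so ΔT = 39.87 K.
The reversible limit is COP_HP = T_H/ΔT = 8.323, so W_min = Q_H/COP = Q_H·ΔT/T_H.
W_min = 1060 × 39.87/331.82 = 127.4 MJ.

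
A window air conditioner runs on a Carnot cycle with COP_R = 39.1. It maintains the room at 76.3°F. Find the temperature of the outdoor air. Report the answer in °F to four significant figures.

COP_R = T_C/(T_H − T_C) gives T_H − T_C = T_C/COP.
With T_C = 297.76 K, T_H = 297.76 × (1 + 1/39.1) = 305.38 K.
Converting, 305.38 K = 90.01°F.

90.01 °F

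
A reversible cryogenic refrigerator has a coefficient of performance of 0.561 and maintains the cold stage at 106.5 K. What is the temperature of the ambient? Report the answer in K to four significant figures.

COP_R = T_C/(T_H − T_C) gives T_H − T_C = T_C/COP.
With T_C = 106.50 K, T_H = 106.50 × (1 + 1/0.561) = 296.34 K.

296.3 K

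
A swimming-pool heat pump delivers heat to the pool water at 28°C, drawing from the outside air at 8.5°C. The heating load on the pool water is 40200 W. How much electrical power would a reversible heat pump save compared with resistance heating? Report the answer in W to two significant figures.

In absolute terms T_C = 281.65 K and T_H = 301.15 K, so ΔT = 19.50 K.
COP_Carnot = T_H/ΔT = 301.15/19.50 = 15.44.
Resistance heating needs Ẇ_res = Q̇_H = 40200 W; the reversible heat pump needs only Ẇ_hp = Q̇_H/COP = 2603 W.
Saving = 40200 − 2603 = 37600 W.

38000 W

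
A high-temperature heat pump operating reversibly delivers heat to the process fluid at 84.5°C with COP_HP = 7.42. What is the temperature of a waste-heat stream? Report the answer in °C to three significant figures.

COP_HP = T_H/(T_H − T_C) gives T_H − T_C = T_H/COP.
With T_H = 357.65 K, T_C = 357.65 × (1 − 1/7.42) = 309.45 K.
Converting, 309.45 K = 36.30°C.

36.3 °C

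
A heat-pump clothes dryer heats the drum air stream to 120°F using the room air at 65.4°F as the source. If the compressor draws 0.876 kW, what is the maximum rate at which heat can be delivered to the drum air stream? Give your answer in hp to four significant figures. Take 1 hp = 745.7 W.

In absolute terms T_C = 291.71 K and T_H = 322.04 K, so ΔT = 30.33 K.
COP_Carnot = T_H/ΔT = 322.04/30.33 = 10.62.
Q̇_max = COP_Carnot × Ẇ = 10.62 × 0.8760 kW = 9.300 kW = 12.47 hp.

12.47 hp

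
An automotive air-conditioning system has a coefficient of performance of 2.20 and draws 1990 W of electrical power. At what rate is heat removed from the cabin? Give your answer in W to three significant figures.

4380 W

Q̇_C = COP × Ẇ = 2.20 × 1990 = 4378 W.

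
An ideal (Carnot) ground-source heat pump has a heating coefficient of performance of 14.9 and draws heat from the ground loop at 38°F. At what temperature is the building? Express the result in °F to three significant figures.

COP_HP = T_H/(T_H − T_C) rearranges to T_H = COP·T_C/(COP − 1).
With T_C = 276.48 K, T_H = 14.9 × 276.48/13.90 = 296.37 K.
Converting, 296.37 K = 73.80°F.

73.8 °F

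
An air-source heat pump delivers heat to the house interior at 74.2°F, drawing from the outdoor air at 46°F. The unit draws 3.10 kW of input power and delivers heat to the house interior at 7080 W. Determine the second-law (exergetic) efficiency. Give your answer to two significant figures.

Converting, Q̇_H = 7080 W = 7.080 kW, so COP_actual = Q̇_H/Ẇ = 7.080/3.100 = 2.284.
In absolute terms T_C = 280.93 K and T_H = 296.59 K, so ΔT = 15.67 K.
COP_Carnot = T_H/ΔT = 296.59/15.67 = 18.93.
η_II = COP_actual/COP_Carnot = 2.284/18.93 = 0.1206.

0.12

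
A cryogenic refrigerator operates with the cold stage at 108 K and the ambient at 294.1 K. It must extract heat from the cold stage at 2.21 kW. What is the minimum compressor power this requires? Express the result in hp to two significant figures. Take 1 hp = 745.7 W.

5.1 hp

The reservoir spacing is ΔT = 294.1 − 108 = 186.1 K.
COP_Carnot = T_C/ΔT = 108.00/186.1 = 0.5803.
Ẇ_min = Q̇/COP_Carnot = 2.210/0.5803 = 3.808 kW = 5.107 hp.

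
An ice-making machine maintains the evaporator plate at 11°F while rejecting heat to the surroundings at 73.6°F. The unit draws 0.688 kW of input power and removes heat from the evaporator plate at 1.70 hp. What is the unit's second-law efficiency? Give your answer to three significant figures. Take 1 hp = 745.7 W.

0.245

Converting, Q̇_C = 1.700 hp = 1.268 kW, so COP_actual = Q̇_C/Ẇ = 1.268/0.6880 = 1.843.
In absolute terms T_C = 261.48 K and T_H = 296.26 K, so ΔT = 34.78 K.
COP_Carnot = T_C/ΔT = 261.48/34.78 = 7.519.
η_II = COP_actual/COP_Carnot = 1.843/7.519 = 0.2451.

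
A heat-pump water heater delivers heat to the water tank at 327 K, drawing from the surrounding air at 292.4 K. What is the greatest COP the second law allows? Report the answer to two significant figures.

9.5

The reservoir spacing is ΔT = 327 − 292.4 = 34.60 K.
For a reversible cycle, COP_Carnot = T_H/ΔT = 327.00/34.60 = 9.451.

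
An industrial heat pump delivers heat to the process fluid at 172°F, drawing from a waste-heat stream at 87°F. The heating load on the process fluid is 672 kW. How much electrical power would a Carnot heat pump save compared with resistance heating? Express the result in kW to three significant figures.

582 kW

In absolute terms T_C = 303.71 K and T_H = 350.93 K, so ΔT = 47.22 K.
COP_Carnot = T_H/ΔT = 350.93/47.22 = 7.431.
Resistance heating needs Ẇ_res = Q̇_H = 672.0 kW; the reversible heat pump needs only Ẇ_hp = Q̇_H/COP = 90.43 kW.
Saving = 672.0 − 90.43 = 581.6 kW.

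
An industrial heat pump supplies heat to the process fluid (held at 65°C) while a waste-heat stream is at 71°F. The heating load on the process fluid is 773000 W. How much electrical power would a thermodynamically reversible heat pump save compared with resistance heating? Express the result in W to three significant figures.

674000 W

In absolute terms T_C = 294.82 K and T_H = 338.15 K, so ΔT = 43.33 K.
COP_Carnot = T_H/ΔT = 338.15/43.33 = 7.803.
Resistance heating needs Ẇ_res = Q̇_H = 773000 W; the reversible heat pump needs only Ẇ_hp = Q̇_H/COP = 99060 W.
Saving = 773000 − 99060 = 673900 W.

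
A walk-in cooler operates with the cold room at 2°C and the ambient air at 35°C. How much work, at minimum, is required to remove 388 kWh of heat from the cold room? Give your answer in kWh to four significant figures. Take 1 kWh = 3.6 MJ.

In absolute terms T_C = 275.15 K and T_H = 308.15 K, so ΔT = 33.00 K.
The reversible limit is COP_R = T_C/ΔT = 8.338, so W_min = Q_C/COP = Q_C·ΔT/T_C.
W_min = 388.0 × 33.00/275.15 = 46.53 kWh.

46.53 kWh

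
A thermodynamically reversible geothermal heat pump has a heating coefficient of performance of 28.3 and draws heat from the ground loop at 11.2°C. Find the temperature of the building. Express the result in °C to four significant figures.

21.62 °C

COP_HP = T_H/(T_H − T_C) rearranges to T_H = COP·T_C/(COP − 1).
With T_C = 284.35 K, T_H = 28.3 × 284.35/27.30 = 294.77 K.
Converting, 294.77 K = 21.62°C.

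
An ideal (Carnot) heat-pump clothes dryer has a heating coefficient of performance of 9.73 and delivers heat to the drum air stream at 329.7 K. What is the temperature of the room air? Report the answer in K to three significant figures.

COP_HP = T_H/(T_H − T_C) gives T_H − T_C = T_H/COP.
With T_H = 329.70 K, T_C = 329.70 × (1 − 1/9.73) = 295.82 K.

296 K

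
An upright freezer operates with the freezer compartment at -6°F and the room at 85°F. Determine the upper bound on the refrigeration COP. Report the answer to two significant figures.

In absolute terms T_C = 252.04 K and T_H = 302.59 K, so ΔT = 50.56 K.
For a reversible cycle, COP_Carnot = T_C/ΔT = 252.04/50.56 = 4.985.

5.0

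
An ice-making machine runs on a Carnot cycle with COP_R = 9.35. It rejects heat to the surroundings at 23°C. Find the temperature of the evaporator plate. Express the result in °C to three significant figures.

For a Carnot refrigerator COP_R = T_C/(T_H − T_C), so T_C = COP·T_H/(1 + COP).
With T_H = 296.15 K, T_C = 9.35 × 296.15/10.35 = 267.54 K.
Converting, 267.54 K = -5.61°C.

-5.61 °C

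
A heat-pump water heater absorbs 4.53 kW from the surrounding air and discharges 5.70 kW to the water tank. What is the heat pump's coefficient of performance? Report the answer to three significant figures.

4.87

The first law gives Q̇_H = Q̇_C + Ẇ, so the three rates are Q̇_C = 4.530, Q̇_H = 5.700, Ẇ = 1.170 kW.
COP_HP = Q̇_H/Ẇ = 5.700/1.170 = 4.872.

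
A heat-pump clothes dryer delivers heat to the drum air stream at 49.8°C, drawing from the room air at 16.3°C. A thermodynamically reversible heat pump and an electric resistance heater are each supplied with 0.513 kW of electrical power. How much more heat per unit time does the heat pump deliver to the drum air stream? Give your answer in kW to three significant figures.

4.43 kW

In absolute terms T_C = 289.45 K and T_H = 322.95 K, so ΔT = 33.50 K.
COP_Carnot = T_H/ΔT = 322.95/33.50 = 9.640.
The heat pump delivers Q̇_H = COP × Ẇ = 4.945 kW; the resistance heater delivers Ẇ = 0.5130 kW.
Extra = (COP − 1)·Ẇ = 4.432 kW.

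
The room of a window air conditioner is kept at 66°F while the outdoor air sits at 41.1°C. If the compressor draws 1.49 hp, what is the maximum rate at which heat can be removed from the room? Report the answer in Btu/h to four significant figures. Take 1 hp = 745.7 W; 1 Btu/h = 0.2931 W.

In absolute terms T_C = 292.04 K and T_H = 314.25 K, so ΔT = 22.21 K.
COP_Carnot = T_C/ΔT = 292.04/22.21 = 13.15.
Q̇_max = COP_Carnot × Ẇ = 13.15 × 1.490 hp = 19.59 hp = 49840 Btu/h.

49840 Btu/h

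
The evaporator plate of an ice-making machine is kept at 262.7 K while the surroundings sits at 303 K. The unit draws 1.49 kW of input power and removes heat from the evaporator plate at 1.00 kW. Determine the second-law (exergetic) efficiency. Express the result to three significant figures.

COP_actual = Q̇_C/Ẇ = 1.000/1.490 = 0.6711.
The reservoir spacing is ΔT = 303 − 262.7 = 40.30 K.
COP_Carnot = T_C/ΔT = 262.70/40.30 = 6.519.
η_II = COP_actual/COP_Carnot = 0.6711/6.519 = 0.1030.

0.103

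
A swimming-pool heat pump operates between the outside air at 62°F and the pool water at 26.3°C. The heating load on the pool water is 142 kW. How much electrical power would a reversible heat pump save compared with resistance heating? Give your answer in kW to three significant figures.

137 kW

In absolute terms T_C = 289.82 K and T_H = 299.45 K, so ΔT = 9.633 K.
COP_Carnot = T_H/ΔT = 299.45/9.633 = 31.08.
Resistance heating needs Ẇ_res = Q̇_H = 142.0 kW; the reversible heat pump needs only Ẇ_hp = Q̇_H/COP = 4.568 kW.
Saving = 142.0 − 4.568 = 137.4 kW.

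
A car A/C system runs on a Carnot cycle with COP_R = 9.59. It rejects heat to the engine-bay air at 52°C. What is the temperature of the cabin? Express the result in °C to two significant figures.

21 °C

For a Carnot refrigerator COP_R = T_C/(T_H − T_C), so T_C = COP·T_H/(1 + COP).
With T_H = 325.15 K, T_C = 9.59 × 325.15/10.59 = 294.45 K.
Converting, 294.45 K = 21.30°C.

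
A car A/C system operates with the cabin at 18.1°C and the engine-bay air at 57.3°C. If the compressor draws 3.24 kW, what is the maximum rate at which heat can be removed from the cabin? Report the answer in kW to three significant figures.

In absolute terms T_C = 291.25 K and T_H = 330.45 K, so ΔT = 39.20 K.
COP_Carnot = T_C/ΔT = 291.25/39.20 = 7.430.
Q̇_max = COP_Carnot × Ẇ = 7.430 × 3.240 kW = 24.07 kW.

24.1 kW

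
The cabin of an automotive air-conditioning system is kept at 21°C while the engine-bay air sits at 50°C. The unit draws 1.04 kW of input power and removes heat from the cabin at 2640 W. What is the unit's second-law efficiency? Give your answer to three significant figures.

Converting, Q̇_C = 2640 W = 2.640 kW, so COP_actual = Q̇_C/Ẇ = 2.640/1.040 = 2.538.
In absolute terms T_C = 294.15 K and T_H = 323.15 K, so ΔT = 29.00 K.
COP_Carnot = T_C/ΔT = 294.15/29.00 = 10.14.
η_II = COP_actual/COP_Carnot = 2.538/10.14 = 0.2503.

0.250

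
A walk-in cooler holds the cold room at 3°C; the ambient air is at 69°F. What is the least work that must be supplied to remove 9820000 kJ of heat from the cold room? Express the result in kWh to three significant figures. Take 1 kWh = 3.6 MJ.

In absolute terms T_C = 276.15 K and T_H = 293.71 K, so ΔT = 17.56 K.
The reversible limit is COP_R = T_C/ΔT = 15.73, so W_min = Q_C/COP = Q_C·ΔT/T_C.
W_min = 9820000 × 17.56/276.15 = 624300 kJ = 173.4 kWh.

173 kWh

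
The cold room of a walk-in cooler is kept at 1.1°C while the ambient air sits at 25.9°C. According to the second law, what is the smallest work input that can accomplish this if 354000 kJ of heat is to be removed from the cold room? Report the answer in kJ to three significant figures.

32000 kJ

In absolute terms T_C = 274.25 K and T_H = 299.05 K, so ΔT = 24.80 K.
The reversible limit is COP_R = T_C/ΔT = 11.06, so W_min = Q_C/COP = Q_C·ΔT/T_C.
W_min = 354000 × 24.80/274.25 = 32010 kJ.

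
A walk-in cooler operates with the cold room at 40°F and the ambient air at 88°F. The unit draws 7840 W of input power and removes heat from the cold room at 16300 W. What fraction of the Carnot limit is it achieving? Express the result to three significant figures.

COP_actual = Q̇_C/Ẇ = 16300/7840 = 2.079.
In absolute terms T_C = 277.59 K and T_H = 304.26 K, so ΔT = 26.67 K.
COP_Carnot = T_C/ΔT = 277.59/26.67 = 10.41.
η_II = COP_actual/COP_Carnot = 2.079/10.41 = 0.1997.

0.200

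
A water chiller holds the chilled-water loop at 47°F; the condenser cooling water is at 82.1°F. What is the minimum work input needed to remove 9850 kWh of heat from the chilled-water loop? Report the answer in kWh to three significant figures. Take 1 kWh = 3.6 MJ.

In absolute terms T_C = 281.48 K and T_H = 300.98 K, so ΔT = 19.50 K.
The reversible limit is COP_R = T_C/ΔT = 14.44, so W_min = Q_C/COP = Q_C·ΔT/T_C.
W_min = 9850 × 19.50/281.48 = 682.4 kWh.

682 kWh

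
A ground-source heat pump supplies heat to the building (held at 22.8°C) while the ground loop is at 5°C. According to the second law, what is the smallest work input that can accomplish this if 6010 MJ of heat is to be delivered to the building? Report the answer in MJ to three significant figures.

In absolute terms T_C = 278.15 K and T_H = 295.95 K, so ΔT = 17.80 K.
The reversible limit is COP_HP = T_H/ΔT = 16.63, so W_min = Q_H/COP = Q_H·ΔT/T_H.
W_min = 6010 × 17.80/295.95 = 361.5 MJ.

361 MJ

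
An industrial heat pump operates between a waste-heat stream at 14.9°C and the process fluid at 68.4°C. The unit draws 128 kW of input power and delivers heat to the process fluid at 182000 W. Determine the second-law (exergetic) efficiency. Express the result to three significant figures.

Converting, Q̇_H = 182000 W = 182.0 kW, so COP_actual = Q̇_H/Ẇ = 182.0/128.0 = 1.422.
In absolute terms T_C = 288.05 K and T_H = 341.55 K, so ΔT = 53.50 K.
COP_Carnot = T_H/ΔT = 341.55/53.50 = 6.384.
η_II = COP_actual/COP_Carnot = 1.422/6.384 = 0.2227.

0.223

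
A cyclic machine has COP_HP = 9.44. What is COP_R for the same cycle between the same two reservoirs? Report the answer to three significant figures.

8.44

Since Q_H = Q_C + W for any cycle, COP_R = Q_C/W = Q_H/W − 1.
COP_R = 9.44 − 1 = 8.44.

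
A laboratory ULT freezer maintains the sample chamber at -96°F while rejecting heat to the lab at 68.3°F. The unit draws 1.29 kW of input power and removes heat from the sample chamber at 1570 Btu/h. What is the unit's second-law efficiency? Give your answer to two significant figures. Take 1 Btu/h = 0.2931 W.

Converting, Q̇_C = 1570 Btu/h = 0.4602 kW, so COP_actual = Q̇_C/Ẇ = 0.4602/1.290 = 0.3567.
In absolute terms T_C = 202.04 K and T_H = 293.32 K, so ΔT = 91.28 K.
COP_Carnot = T_C/ΔT = 202.04/91.28 = 2.213.
η_II = COP_actual/COP_Carnot = 0.3567/2.213 = 0.1612.

0.16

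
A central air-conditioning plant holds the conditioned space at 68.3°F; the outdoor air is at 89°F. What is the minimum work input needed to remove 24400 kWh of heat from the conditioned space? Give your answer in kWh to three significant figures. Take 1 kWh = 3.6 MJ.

957 kWh

In absolute terms T_C = 293.32 K and T_H = 304.82 K, so ΔT = 11.50 K.
The reversible limit is COP_R = T_C/ΔT = 25.51, so W_min = Q_C/COP = Q_C·ΔT/T_C.
W_min = 24400 × 11.50/293.32 = 956.6 kWh.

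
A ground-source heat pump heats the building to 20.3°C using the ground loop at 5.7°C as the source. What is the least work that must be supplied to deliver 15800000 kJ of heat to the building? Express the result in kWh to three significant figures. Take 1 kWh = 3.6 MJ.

In absolute terms T_C = 278.85 K and T_H = 293.45 K, so ΔT = 14.60 K.
The reversible limit is COP_HP = T_H/ΔT = 20.10, so W_min = Q_H/COP = Q_H·ΔT/T_H.
W_min = 15800000 × 14.60/293.45 = 786100 kJ = 218.4 kWh.

218 kWh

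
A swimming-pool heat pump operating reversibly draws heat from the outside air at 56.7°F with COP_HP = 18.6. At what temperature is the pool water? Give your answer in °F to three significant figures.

COP_HP = T_H/(T_H − T_C) rearranges to T_H = COP·T_C/(COP − 1).
With T_C = 286.87 K, T_H = 18.6 × 286.87/17.60 = 303.17 K.
Converting, 303.17 K = 86.04°F.

86.0 °F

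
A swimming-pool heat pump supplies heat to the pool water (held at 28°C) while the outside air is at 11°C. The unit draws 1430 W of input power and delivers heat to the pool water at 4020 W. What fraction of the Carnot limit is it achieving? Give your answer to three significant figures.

COP_actual = Q̇_H/Ẇ = 4020/1430 = 2.811.
In absolute terms T_C = 284.15 K and T_H = 301.15 K, so ΔT = 17.00 K.
COP_Carnot = T_H/ΔT = 301.15/17.00 = 17.71.
η_II = COP_actual/COP_Carnot = 2.811/17.71 = 0.1587.

0.159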